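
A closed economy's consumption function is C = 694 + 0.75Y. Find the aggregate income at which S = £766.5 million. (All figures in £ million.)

S = Y − C = -694 + 0.25Y
-694 + 0.25Y = 766.5, so 0.25Y = 1460.5 and Y = 5842

Y = 5842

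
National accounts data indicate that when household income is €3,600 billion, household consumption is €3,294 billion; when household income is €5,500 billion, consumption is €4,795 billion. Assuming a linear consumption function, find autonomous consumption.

MPC = ΔC/ΔY = (4795 − 3294)/(5500 − 3600) = 1501/1900 = 0.79
a = C − MPC·Y = 3294 − 0.79(3600) = 3294 − 2844 = 450

a = 450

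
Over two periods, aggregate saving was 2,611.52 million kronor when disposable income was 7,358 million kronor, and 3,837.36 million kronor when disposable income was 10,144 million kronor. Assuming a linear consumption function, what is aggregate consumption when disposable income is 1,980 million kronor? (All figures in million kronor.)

MPS = ΔS/ΔY = (3837.36 − 2611.52)/(10144 − 7358) = 1225.84/2786 = 0.44
MPC = 1 − MPS = 0.56
Autonomous saving = 2611.52 − 0.44(7358) = -626, so a = 626
C = 626 + 0.56(1980) = 626 + 1108.8 = 1734.8

C = 1734.8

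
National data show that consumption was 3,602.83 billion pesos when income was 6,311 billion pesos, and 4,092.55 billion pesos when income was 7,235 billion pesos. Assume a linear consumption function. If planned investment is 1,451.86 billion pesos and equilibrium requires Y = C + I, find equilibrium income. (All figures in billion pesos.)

Y = 3638

MPC = (4092.55 − 3602.83)/(7235 − 6311) = 489.72/924 = 0.53
a = 3602.83 − 0.53(6311) = 258
Equilibrium: Y = 258 + 0.53Y + 1451.86
0.47Y = 1709.86, so Y = 1709.86/0.47 = 3638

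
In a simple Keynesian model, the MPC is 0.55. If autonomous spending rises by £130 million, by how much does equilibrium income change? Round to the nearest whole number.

The multiplier is 1/(1 − MPC) = 1/0.45.
ΔY = 130/0.45 = 288.89 ≈ 289

ΔY ≈ 289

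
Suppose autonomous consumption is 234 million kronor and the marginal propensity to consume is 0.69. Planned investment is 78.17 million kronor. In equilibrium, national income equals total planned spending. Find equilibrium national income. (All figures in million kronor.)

Y = C + I = 234 + 0.69Y + 78.17
Y − 0.69Y = 312.17
0.31Y = 312.17, so Y = 312.17/0.31 = 1007

Y = 1007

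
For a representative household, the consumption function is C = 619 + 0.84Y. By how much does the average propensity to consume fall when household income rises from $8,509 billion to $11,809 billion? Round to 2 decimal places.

At Y = 8509: C = 619 + 0.84(8509) = 7766.56, APC = 7766.56/8509 = 0.913
At Y = 11809: C = 10538.56, APC = 10538.56/11809 = 0.892
Fall in APC = 0.913 − 0.892 = 0.021 ≈ 0.02

ΔAPC = 0.02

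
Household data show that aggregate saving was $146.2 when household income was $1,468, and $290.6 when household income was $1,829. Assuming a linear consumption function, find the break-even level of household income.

Y = 1102.5

MPS = ΔS/ΔY = (290.6 − 146.2)/(1829 − 1468) = 144.4/361 = 0.4
MPC = 1 − MPS = 0.6
From S(1468) = 146.2: −a + 0.4(1468) = 146.2, so a = 587.2 − 146.2 = 441
Break-even (S = 0): Y = a/MPS = 441/0.4 = 1102.5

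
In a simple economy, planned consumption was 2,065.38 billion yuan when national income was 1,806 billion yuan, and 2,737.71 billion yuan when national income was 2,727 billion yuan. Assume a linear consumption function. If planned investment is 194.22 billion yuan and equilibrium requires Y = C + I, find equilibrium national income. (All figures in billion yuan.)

Y = 3486

MPC = (2737.71 − 2065.38)/(2727 − 1806) = 672.33/921 = 0.73
a = 2065.38 − 0.73(1806) = 747
Equilibrium: Y = 747 + 0.73Y + 194.22
0.27Y = 941.22, so Y = 941.22/0.27 = 3486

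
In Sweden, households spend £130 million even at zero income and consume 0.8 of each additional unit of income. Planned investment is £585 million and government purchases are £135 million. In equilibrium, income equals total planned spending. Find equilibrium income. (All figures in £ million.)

Y = 4250

Y = C + I + G = 130 + 0.8Y + 585 + 135
Y − 0.8Y = 850
0.2Y = 850, so Y = 850/0.2 = 4250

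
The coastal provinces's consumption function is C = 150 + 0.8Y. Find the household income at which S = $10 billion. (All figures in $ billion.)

Y = 800

S = Y − C = -150 + 0.2Y
-150 + 0.2Y = 10, so 0.2Y = 160 and Y = 800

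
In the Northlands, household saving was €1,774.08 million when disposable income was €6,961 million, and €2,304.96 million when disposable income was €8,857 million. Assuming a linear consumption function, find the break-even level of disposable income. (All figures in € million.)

MPS = ΔS/ΔY = (2304.96 − 1774.08)/(8857 − 6961) = 530.88/1896 = 0.28
MPC = 1 − MPS = 0.72
From S(6961) = 1774.08: −a + 0.28(6961) = 1774.08, so a = 1949.08 − 1774.08 = 175
Break-even (S = 0): Y = a/MPS = 175/0.28 = 625

Y = 625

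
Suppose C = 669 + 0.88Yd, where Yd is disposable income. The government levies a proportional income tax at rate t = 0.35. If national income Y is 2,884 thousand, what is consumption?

Yd = (1 − 0.35)(2884) = 0.65(2884) = 1874.6
C = 669 + 0.88(1874.6) = 669 + 1649.648 = 2318.648

C = 2318.648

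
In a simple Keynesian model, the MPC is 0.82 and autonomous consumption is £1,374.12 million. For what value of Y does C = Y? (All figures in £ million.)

At break-even, C = Y: 1374.12 + 0.82Y = Y
0.18Y = 1374.12, so Y = 1374.12/0.18 = 7634

Y = 7634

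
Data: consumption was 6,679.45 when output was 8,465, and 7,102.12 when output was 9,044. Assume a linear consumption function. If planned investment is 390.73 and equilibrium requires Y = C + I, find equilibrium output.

Y = 3299

MPC = (7102.12 − 6679.45)/(9044 − 8465) = 422.67/579 = 0.73
a = 6679.45 − 0.73(8465) = 500
Equilibrium: Y = 500 + 0.73Y + 390.73
0.27Y = 890.73, so Y = 890.73/0.27 = 3299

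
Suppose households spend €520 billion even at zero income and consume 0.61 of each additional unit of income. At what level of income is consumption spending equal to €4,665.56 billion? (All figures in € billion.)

Y = 6796

520 + 0.61Y = 4665.56
0.61Y = 4145.56, so Y = 4145.56/0.61 = 6796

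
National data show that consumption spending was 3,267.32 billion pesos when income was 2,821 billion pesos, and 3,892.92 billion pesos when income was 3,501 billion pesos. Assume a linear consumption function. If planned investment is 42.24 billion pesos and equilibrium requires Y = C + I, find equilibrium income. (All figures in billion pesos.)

MPC = (3892.92 − 3267.32)/(3501 − 2821) = 625.6/680 = 0.92
a = 3267.32 − 0.92(2821) = 672
Equilibrium: Y = 672 + 0.92Y + 42.24
0.08Y = 714.24, so Y = 714.24/0.08 = 8928

Y = 8928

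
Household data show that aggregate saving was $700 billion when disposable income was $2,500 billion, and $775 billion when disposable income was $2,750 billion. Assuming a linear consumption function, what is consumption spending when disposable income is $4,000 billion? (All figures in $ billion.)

MPS = ΔS/ΔY = (775 − 700)/(2750 − 2500) = 75/250 = 0.3
MPC = 1 − MPS = 0.7
Autonomous saving = 700 − 0.3(2500) = -50, so a = 50
C = 50 + 0.7(4000) = 50 + 2800 = 2850

C = 2850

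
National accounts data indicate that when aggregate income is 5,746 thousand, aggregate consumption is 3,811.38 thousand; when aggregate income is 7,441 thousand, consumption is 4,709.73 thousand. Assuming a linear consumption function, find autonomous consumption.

MPC = ΔC/ΔY = (4709.73 − 3811.38)/(7441 − 5746) = 898.35/1695 = 0.53
a = C − MPC·Y = 3811.38 − 0.53(5746) = 3811.38 − 3045.38 = 766

a = 766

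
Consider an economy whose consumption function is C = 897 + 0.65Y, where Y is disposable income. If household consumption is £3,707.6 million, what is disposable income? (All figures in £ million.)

897 + 0.65Y = 3707.6
0.65Y = 2810.6, so Y = 2810.6/0.65 = 4324

Y = 4324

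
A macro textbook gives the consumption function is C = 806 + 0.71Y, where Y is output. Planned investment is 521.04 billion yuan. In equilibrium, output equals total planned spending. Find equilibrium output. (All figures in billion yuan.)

Y = C + I = 806 + 0.71Y + 521.04
Y − 0.71Y = 1327.04
0.29Y = 1327.04, so Y = 1327.04/0.29 = 4576

Y = 4576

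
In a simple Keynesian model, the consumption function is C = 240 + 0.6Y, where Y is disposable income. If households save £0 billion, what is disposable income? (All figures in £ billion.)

S = Y − C = -240 + 0.4Y
-240 + 0.4Y = 0, so 0.4Y = 240 and Y = 600

Y = 600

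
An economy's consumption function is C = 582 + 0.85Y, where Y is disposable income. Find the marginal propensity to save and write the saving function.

MPS = 0.15; S = -582 + 0.15Y

MPS = 1 − MPC = 1 − 0.85 = 0.15
S = Y − C = -582 + 0.15Y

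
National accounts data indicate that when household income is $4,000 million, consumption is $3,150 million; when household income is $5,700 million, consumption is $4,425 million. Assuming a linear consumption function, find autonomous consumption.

a = 150

MPC = ΔC/ΔY = (4425 − 3150)/(5700 − 4000) = 1275/1700 = 0.75
a = C − MPC·Y = 3150 − 0.75(4000) = 3150 − 3000 = 150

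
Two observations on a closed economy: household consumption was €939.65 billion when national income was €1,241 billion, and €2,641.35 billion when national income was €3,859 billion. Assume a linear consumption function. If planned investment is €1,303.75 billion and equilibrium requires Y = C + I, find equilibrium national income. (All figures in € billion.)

MPC = (2641.35 − 939.65)/(3859 − 1241) = 1701.7/2618 = 0.65
a = 939.65 − 0.65(1241) = 133
Equilibrium: Y = 133 + 0.65Y + 1303.75
0.35Y = 1436.75, so Y = 1436.75/0.35 = 4105

Y = 4105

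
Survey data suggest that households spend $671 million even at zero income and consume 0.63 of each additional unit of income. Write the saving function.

S = Y − C = Y − (671 + 0.63Y) = -671 + (1 − 0.63)Y

S = -671 + 0.37Y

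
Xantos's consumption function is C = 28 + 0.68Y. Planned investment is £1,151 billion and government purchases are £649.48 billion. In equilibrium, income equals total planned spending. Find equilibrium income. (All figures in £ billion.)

Y = 5714

Y = C + I + G = 28 + 0.68Y + 1151 + 649.48
Y − 0.68Y = 1828.48
0.32Y = 1828.48, so Y = 1828.48/0.32 = 5714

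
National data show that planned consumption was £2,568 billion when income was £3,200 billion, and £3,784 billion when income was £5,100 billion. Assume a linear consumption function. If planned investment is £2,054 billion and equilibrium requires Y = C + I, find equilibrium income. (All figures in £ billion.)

Y = 7150

MPC = (3784 − 2568)/(5100 − 3200) = 1216/1900 = 0.64
a = 2568 − 0.64(3200) = 520
Equilibrium: Y = 520 + 0.64Y + 2054
0.36Y = 2574, so Y = 2574/0.36 = 7150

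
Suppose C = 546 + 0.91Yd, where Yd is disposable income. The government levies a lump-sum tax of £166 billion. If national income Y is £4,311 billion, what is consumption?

C = 4317.95

Yd = Y − T = 4311 − 166 = 4145
C = 546 + 0.91(4145) = 546 + 3771.95 = 4317.95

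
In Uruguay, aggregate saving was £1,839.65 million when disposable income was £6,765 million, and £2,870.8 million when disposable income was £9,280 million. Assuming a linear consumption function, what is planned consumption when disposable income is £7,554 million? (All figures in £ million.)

MPS = ΔS/ΔY = (2870.8 − 1839.65)/(9280 − 6765) = 1031.15/2515 = 0.41
MPC = 1 − MPS = 0.59
Autonomous saving = 1839.65 − 0.41(6765) = -934, so a = 934
C = 934 + 0.59(7554) = 934 + 4456.86 = 5390.86

C = 5390.86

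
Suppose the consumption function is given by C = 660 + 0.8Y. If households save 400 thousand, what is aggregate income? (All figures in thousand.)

Y = 5300

S = Y − C = -660 + 0.2Y
-660 + 0.2Y = 400, so 0.2Y = 1060 and Y = 5300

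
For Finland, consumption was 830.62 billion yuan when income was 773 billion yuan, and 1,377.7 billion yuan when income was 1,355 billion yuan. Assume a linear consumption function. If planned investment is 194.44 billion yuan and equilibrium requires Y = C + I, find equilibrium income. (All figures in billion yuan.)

Y = 4974

MPC = (1377.7 − 830.62)/(1355 − 773) = 547.08/582 = 0.94
a = 830.62 − 0.94(773) = 104
Equilibrium: Y = 104 + 0.94Y + 194.44
0.06Y = 298.44, so Y = 298.44/0.06 = 4974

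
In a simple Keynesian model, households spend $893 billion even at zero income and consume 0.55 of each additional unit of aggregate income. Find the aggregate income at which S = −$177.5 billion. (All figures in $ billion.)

Y = 1590

S = Y − C = -893 + 0.45Y
-893 + 0.45Y = -177.5, so 0.45Y = 715.5 and Y = 1590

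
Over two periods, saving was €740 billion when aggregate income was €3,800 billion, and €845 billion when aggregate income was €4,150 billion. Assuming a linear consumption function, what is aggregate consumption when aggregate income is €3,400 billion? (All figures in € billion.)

C = 2780

MPS = ΔS/ΔY = (845 − 740)/(4150 − 3800) = 105/350 = 0.3
MPC = 1 − MPS = 0.7
Autonomous saving = 740 − 0.3(3800) = -400, so a = 400
C = 400 + 0.7(3400) = 400 + 2380 = 2780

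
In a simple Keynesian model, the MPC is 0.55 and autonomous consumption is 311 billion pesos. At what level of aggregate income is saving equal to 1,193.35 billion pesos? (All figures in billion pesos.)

S = Y − C = -311 + 0.45Y
-311 + 0.45Y = 1193.35, so 0.45Y = 1504.35 and Y = 3343

Y = 3343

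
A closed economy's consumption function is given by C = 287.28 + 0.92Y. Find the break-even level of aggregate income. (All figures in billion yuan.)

At break-even, C = Y: 287.28 + 0.92Y = Y
0.08Y = 287.28, so Y = 287.28/0.08 = 3591

Y = 3591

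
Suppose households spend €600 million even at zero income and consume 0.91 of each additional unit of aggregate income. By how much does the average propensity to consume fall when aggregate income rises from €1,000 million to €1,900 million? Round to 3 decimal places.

At Y = 1000: C = 600 + 0.91(1000) = 1510, APC = 1510/1000 = 1.5100
At Y = 1900: C = 2329, APC = 2329/1900 = 1.2258
Fall in APC = 1.5100 − 1.2258 = 0.2842 ≈ 0.284

ΔAPC = 0.284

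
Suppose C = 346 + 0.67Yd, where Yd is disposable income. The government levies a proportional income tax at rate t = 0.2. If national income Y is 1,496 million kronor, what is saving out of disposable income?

S = 48.944

Yd = (1 − 0.2)(1496) = 0.8(1496) = 1196.8
C = 346 + 0.67(1196.8) = 346 + 801.856 = 1147.856
S = Yd − C = 1196.8 − 1147.856 = 48.944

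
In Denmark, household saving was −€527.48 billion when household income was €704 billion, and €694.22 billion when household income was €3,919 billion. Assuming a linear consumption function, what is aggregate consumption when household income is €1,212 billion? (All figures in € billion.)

MPS = ΔS/ΔY = (694.22 − (-527.48))/(3919 − 704) = 1221.7/3215 = 0.38
MPC = 1 − MPS = 0.62
Autonomous saving = -527.48 − 0.38(704) = -795, so a = 795
C = 795 + 0.62(1212) = 795 + 751.44 = 1546.44

C = 1546.44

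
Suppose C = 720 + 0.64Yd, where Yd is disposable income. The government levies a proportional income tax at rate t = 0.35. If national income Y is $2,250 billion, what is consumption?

C = 1656

Yd = (1 − 0.35)(2250) = 0.65(2250) = 1462.5
C = 720 + 0.64(1462.5) = 720 + 936 = 1656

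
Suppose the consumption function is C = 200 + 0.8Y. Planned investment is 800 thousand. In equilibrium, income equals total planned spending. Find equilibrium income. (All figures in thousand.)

Y = 5000

Y = C + I = 200 + 0.8Y + 800
Y − 0.8Y = 1000
0.2Y = 1000, so Y = 1000/0.2 = 5000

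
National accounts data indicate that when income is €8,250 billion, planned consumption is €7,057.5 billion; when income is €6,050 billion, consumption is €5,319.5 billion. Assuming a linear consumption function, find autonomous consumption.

a = 540

MPC = ΔC/ΔY = (7057.5 − 5319.5)/(8250 − 6050) = 1738/2200 = 0.79
a = C − MPC·Y = 5319.5 − 0.79(6050) = 5319.5 − 4779.5 = 540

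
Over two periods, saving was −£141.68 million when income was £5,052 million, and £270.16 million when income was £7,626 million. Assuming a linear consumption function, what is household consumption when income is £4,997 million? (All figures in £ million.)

MPS = ΔS/ΔY = (270.16 − (-141.68))/(7626 − 5052) = 411.84/2574 = 0.16
MPC = 1 − MPS = 0.84
Autonomous saving = -141.68 − 0.16(5052) = -950, so a = 950
C = 950 + 0.84(4997) = 950 + 4197.48 = 5147.48

C = 5147.48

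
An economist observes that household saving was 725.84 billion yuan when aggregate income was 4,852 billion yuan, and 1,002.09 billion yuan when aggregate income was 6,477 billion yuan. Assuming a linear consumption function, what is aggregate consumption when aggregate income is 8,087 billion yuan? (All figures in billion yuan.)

C = 6811.21

MPS = ΔS/ΔY = (1002.09 − 725.84)/(6477 − 4852) = 276.25/1625 = 0.17
MPC = 1 − MPS = 0.83
Autonomous saving = 725.84 − 0.17(4852) = -99, so a = 99
C = 99 + 0.83(8087) = 99 + 6712.21 = 6811.21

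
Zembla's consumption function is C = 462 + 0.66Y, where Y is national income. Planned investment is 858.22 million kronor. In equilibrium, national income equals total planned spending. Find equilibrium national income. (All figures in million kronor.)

Y = C + I = 462 + 0.66Y + 858.22
Y − 0.66Y = 1320.22
0.34Y = 1320.22, so Y = 1320.22/0.34 = 3883

Y = 3883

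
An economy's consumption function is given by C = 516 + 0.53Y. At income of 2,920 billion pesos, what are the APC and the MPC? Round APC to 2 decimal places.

MPC = 0.53 (the slope of the consumption function)
C = 516 + 0.53(2920) = 2063.6, so APC = 2063.6/2920 = 0.71

APC = 0.71; MPC = 0.53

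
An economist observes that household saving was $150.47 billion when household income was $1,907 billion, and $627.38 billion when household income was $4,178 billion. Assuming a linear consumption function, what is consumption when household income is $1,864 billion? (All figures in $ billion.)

C = 1722.56

MPS = ΔS/ΔY = (627.38 − 150.47)/(4178 − 1907) = 476.91/2271 = 0.21
MPC = 1 − MPS = 0.79
Autonomous saving = 150.47 − 0.21(1907) = -250, so a = 250
C = 250 + 0.79(1864) = 250 + 1472.56 = 1722.56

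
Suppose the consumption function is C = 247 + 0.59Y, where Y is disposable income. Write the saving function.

S = Y − C = Y − (247 + 0.59Y) = -247 + (1 − 0.59)Y

S = -247 + 0.41Y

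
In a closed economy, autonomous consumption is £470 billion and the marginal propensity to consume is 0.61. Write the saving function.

S = -470 + 0.39Y

S = Y − C = Y − (470 + 0.61Y) = -470 + (1 − 0.61)Y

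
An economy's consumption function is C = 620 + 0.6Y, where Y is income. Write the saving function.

S = Y − C = Y − (620 + 0.6Y) = -620 + (1 − 0.6)Y

S = -620 + 0.4Y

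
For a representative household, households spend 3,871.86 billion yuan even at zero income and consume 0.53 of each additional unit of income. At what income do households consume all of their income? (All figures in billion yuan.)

At break-even, C = Y: 3871.86 + 0.53Y = Y
0.47Y = 3871.86, so Y = 3871.86/0.47 = 8238

Y = 8238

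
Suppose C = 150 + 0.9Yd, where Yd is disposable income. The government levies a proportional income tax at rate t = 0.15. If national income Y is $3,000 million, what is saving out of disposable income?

Yd = (1 − 0.15)(3000) = 0.85(3000) = 2550
C = 150 + 0.9(2550) = 150 + 2295 = 2445
S = Yd − C = 2550 − 2445 = 105

S = 105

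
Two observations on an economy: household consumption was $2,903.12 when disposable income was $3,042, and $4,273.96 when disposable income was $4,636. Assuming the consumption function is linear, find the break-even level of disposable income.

Y = 2050

MPC = (4273.96 − 2903.12)/(4636 − 3042) = 1370.84/1594 = 0.86
a = 2903.12 − 0.86(3042) = 2903.12 − 2616.12 = 287
Break-even: Y = a/(1−MPC) = 287/0.14 = 2050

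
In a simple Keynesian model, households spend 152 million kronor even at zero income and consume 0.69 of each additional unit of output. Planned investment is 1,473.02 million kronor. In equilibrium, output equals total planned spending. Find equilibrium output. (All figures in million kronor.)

Y = C + I = 152 + 0.69Y + 1473.02
Y − 0.69Y = 1625.02
0.31Y = 1625.02, so Y = 1625.02/0.31 = 5242

Y = 5242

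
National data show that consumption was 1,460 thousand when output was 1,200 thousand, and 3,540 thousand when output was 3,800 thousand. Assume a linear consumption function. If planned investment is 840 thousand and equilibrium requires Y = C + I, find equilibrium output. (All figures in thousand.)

Y = 6700

MPC = (3540 − 1460)/(3800 − 1200) = 2080/2600 = 0.8
a = 1460 − 0.8(1200) = 500
Equilibrium: Y = 500 + 0.8Y + 840
0.2Y = 1340, so Y = 1340/0.2 = 6700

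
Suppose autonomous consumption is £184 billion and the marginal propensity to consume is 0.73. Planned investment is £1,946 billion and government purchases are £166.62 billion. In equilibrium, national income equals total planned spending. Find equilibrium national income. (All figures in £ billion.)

Y = C + I + G = 184 + 0.73Y + 1946 + 166.62
Y − 0.73Y = 2296.62
0.27Y = 2296.62, so Y = 2296.62/0.27 = 8506

Y = 8506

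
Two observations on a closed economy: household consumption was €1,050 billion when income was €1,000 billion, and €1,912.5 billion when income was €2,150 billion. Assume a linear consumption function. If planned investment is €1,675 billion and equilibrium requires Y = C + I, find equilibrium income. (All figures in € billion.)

Y = 7900

MPC = (1912.5 − 1050)/(2150 − 1000) = 862.5/1150 = 0.75
a = 1050 − 0.75(1000) = 300
Equilibrium: Y = 300 + 0.75Y + 1675
0.25Y = 1975, so Y = 1975/0.25 = 7900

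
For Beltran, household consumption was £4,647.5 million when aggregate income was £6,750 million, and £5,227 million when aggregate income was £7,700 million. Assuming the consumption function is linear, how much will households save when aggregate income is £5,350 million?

S = 1556.5

MPC = (5227 − 4647.5)/(7700 − 6750) = 579.5/950 = 0.61
a = 4647.5 − 0.61(6750) = 4647.5 − 4117.5 = 530
C = 530 + 0.61(5350) = 3793.5
S = 5350 − 3793.5 = 1556.5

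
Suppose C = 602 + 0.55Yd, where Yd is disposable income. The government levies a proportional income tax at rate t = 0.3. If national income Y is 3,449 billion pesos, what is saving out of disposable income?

Yd = (1 − 0.3)(3449) = 0.7(3449) = 2414.3
C = 602 + 0.55(2414.3) = 602 + 1327.865 = 1929.865
S = Yd − C = 2414.3 − 1929.865 = 484.435

S = 484.435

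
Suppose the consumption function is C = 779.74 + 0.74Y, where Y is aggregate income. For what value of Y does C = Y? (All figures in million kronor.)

At break-even, C = Y: 779.74 + 0.74Y = Y
0.26Y = 779.74, so Y = 779.74/0.26 = 2999

Y = 2999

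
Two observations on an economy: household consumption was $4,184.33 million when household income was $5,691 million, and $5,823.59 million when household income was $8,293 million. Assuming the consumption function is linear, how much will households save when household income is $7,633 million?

S = 2225.21

MPC = (5823.59 − 4184.33)/(8293 − 5691) = 1639.26/2602 = 0.63
a = 4184.33 − 0.63(5691) = 4184.33 − 3585.33 = 599
C = 599 + 0.63(7633) = 5407.79
S = 7633 − 5407.79 = 2225.21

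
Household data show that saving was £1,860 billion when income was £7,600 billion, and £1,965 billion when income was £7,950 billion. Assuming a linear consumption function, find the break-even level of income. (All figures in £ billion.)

Y = 1400

MPS = ΔS/ΔY = (1965 − 1860)/(7950 − 7600) = 105/350 = 0.3
MPC = 1 − MPS = 0.7
From S(7600) = 1860: −a + 0.3(7600) = 1860, so a = 2280 − 1860 = 420
Break-even (S = 0): Y = a/MPS = 420/0.3 = 1400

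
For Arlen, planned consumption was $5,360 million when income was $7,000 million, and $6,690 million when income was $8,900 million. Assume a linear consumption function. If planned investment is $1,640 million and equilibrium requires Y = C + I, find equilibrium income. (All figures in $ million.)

MPC = (6690 − 5360)/(8900 − 7000) = 1330/1900 = 0.7
a = 5360 − 0.7(7000) = 460
Equilibrium: Y = 460 + 0.7Y + 1640
0.3Y = 2100, so Y = 2100/0.3 = 7000

Y = 7000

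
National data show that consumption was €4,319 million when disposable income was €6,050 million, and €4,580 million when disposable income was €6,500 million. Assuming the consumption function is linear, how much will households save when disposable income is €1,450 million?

S = -201

MPC = (4580 − 4319)/(6500 − 6050) = 261/450 = 0.58
a = 4319 − 0.58(6050) = 4319 − 3509 = 810
C = 810 + 0.58(1450) = 1651
S = 1450 − 1651 = -201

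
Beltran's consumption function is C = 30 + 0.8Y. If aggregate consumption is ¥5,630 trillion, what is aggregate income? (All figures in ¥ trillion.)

Y = 7000

30 + 0.8Y = 5630
0.8Y = 5600, so Y = 5600/0.8 = 7000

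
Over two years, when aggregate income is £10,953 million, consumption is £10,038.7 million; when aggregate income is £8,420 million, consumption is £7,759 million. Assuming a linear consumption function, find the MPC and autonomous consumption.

MPC = 0.9; a = 181

MPC = ΔC/ΔY = (10038.7 − 7759)/(10953 − 8420) = 2279.7/2533 = 0.9
a = C − MPC·Y = 7759 − 0.9(8420) = 7759 − 7578 = 181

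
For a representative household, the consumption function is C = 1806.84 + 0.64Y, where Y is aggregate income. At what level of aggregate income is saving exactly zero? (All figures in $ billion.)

At break-even, C = Y: 1806.84 + 0.64Y = Y
0.36Y = 1806.84, so Y = 1806.84/0.36 = 5019

Y = 5019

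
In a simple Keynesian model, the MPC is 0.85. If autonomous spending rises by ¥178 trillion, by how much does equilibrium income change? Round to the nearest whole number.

The multiplier is 1/(1 − MPC) = 1/0.15.
ΔY = 178/0.15 = 1186.67 ≈ 1187

ΔY ≈ 1187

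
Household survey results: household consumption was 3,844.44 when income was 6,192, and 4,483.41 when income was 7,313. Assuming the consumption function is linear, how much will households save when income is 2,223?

MPC = (4483.41 − 3844.44)/(7313 − 6192) = 638.97/1121 = 0.57
a = 3844.44 − 0.57(6192) = 3844.44 − 3529.44 = 315
C = 315 + 0.57(2223) = 1582.11
S = 2223 − 1582.11 = 640.89

S = 640.89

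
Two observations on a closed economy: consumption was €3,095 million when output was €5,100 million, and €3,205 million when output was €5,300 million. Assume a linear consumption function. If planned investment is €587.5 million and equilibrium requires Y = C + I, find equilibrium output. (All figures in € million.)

Y = 1950

MPC = (3205 − 3095)/(5300 − 5100) = 110/200 = 0.55
a = 3095 − 0.55(5100) = 290
Equilibrium: Y = 290 + 0.55Y + 587.5
0.45Y = 877.5, so Y = 877.5/0.45 = 1950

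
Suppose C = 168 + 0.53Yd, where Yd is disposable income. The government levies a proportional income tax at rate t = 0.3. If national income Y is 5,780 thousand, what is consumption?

C = 2312.38

Yd = (1 − 0.3)(5780) = 0.7(5780) = 4046
C = 168 + 0.53(4046) = 168 + 2144.38 = 2312.38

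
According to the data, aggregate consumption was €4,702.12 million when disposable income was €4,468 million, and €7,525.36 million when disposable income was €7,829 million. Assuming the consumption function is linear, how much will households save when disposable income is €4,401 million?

MPC = (7525.36 − 4702.12)/(7829 − 4468) = 2823.24/3361 = 0.84
a = 4702.12 − 0.84(4468) = 4702.12 − 3753.12 = 949
C = 949 + 0.84(4401) = 4645.84
S = 4401 − 4645.84 = -244.84

S = -244.84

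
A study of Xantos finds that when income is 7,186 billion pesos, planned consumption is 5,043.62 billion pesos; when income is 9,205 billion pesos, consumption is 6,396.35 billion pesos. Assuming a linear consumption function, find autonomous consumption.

a = 229

MPC = ΔC/ΔY = (6396.35 − 5043.62)/(9205 − 7186) = 1352.73/2019 = 0.67
a = C − MPC·Y = 5043.62 − 0.67(7186) = 5043.62 − 4814.62 = 229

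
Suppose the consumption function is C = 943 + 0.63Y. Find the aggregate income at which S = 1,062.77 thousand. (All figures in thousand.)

Y = 5421

S = Y − C = -943 + 0.37Y
-943 + 0.37Y = 1062.77, so 0.37Y = 2005.77 and Y = 5421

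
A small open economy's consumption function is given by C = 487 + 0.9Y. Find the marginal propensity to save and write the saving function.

MPS = 0.1; S = -487 + 0.1Y

MPS = 1 − MPC = 1 − 0.9 = 0.1
S = Y − C = -487 + 0.1Y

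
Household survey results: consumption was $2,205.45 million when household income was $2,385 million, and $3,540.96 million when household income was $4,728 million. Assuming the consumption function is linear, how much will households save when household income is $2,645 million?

S = 291.35

MPC = (3540.96 − 2205.45)/(4728 − 2385) = 1335.51/2343 = 0.57
a = 2205.45 − 0.57(2385) = 2205.45 − 1359.45 = 846
C = 846 + 0.57(2645) = 2353.65
S = 2645 − 2353.65 = 291.35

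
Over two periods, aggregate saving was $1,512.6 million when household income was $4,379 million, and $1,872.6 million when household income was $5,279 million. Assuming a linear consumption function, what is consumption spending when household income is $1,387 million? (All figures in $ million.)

C = 1071.2

MPS = ΔS/ΔY = (1872.6 − 1512.6)/(5279 − 4379) = 360/900 = 0.4
MPC = 1 − MPS = 0.6
Autonomous saving = 1512.6 − 0.4(4379) = -239, so a = 239
C = 239 + 0.6(1387) = 239 + 832.2 = 1071.2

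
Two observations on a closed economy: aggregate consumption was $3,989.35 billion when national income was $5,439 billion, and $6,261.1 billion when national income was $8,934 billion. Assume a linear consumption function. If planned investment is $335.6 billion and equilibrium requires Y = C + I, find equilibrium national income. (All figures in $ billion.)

Y = 2256

MPC = (6261.1 − 3989.35)/(8934 − 5439) = 2271.75/3495 = 0.65
a = 3989.35 − 0.65(5439) = 454
Equilibrium: Y = 454 + 0.65Y + 335.6
0.35Y = 789.6, so Y = 789.6/0.35 = 2256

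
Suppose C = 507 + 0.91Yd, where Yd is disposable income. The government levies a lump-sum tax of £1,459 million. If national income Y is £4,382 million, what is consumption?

Yd = Y − T = 4382 − 1459 = 2923
C = 507 + 0.91(2923) = 507 + 2659.93 = 3166.93

C = 3166.93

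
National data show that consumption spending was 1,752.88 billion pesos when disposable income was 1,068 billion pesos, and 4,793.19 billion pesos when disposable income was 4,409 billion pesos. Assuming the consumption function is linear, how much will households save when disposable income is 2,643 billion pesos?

S = -543.13

MPC = (4793.19 − 1752.88)/(4409 − 1068) = 3040.31/3341 = 0.91
a = 1752.88 − 0.91(1068) = 1752.88 − 971.88 = 781
C = 781 + 0.91(2643) = 3186.13
S = 2643 − 3186.13 = -543.13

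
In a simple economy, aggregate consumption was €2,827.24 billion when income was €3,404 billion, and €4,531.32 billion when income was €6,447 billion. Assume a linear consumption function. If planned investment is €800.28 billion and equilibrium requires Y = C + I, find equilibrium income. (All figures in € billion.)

Y = 3912

MPC = (4531.32 − 2827.24)/(6447 − 3404) = 1704.08/3043 = 0.56
a = 2827.24 − 0.56(3404) = 921
Equilibrium: Y = 921 + 0.56Y + 800.28
0.44Y = 1721.28, so Y = 1721.28/0.44 = 3912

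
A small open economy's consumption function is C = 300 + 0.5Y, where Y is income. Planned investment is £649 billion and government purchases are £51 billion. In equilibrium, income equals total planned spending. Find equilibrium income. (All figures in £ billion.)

Y = C + I + G = 300 + 0.5Y + 649 + 51
Y − 0.5Y = 1000
0.5Y = 1000, so Y = 1000/0.5 = 2000

Y = 2000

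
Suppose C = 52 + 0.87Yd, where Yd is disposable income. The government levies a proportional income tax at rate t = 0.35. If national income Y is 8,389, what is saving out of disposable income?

S = 656.8705

Yd = (1 − 0.35)(8389) = 0.65(8389) = 5452.85
C = 52 + 0.87(5452.85) = 52 + 4743.9795 = 4795.9795
S = Yd − C = 5452.85 − 4795.9795 = 656.8705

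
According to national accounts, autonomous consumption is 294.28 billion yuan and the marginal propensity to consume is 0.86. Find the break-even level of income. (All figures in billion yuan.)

Y = 2102

At break-even, C = Y: 294.28 + 0.86Y = Y
0.14Y = 294.28, so Y = 294.28/0.14 = 2102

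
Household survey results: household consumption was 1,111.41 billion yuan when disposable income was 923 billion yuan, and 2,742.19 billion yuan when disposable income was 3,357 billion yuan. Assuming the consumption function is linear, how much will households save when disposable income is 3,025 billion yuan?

MPC = (2742.19 − 1111.41)/(3357 − 923) = 1630.78/2434 = 0.67
a = 1111.41 − 0.67(923) = 1111.41 − 618.41 = 493
C = 493 + 0.67(3025) = 2519.75
S = 3025 − 2519.75 = 505.25

S = 505.25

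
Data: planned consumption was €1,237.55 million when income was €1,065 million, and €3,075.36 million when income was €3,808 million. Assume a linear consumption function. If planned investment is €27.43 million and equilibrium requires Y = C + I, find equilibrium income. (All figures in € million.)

Y = 1671

MPC = (3075.36 − 1237.55)/(3808 − 1065) = 1837.81/2743 = 0.67
a = 1237.55 − 0.67(1065) = 524
Equilibrium: Y = 524 + 0.67Y + 27.43
0.33Y = 551.43, so Y = 551.43/0.33 = 1671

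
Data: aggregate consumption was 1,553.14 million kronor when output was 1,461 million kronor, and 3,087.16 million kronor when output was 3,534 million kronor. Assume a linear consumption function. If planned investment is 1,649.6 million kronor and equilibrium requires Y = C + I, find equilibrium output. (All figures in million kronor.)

Y = 8160

MPC = (3087.16 − 1553.14)/(3534 − 1461) = 1534.02/2073 = 0.74
a = 1553.14 − 0.74(1461) = 472
Equilibrium: Y = 472 + 0.74Y + 1649.6
0.26Y = 2121.6, so Y = 2121.6/0.26 = 8160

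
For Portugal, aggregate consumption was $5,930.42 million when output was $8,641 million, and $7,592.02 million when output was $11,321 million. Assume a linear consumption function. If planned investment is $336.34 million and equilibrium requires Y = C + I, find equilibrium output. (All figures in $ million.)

MPC = (7592.02 − 5930.42)/(11321 − 8641) = 1661.6/2680 = 0.62
a = 5930.42 − 0.62(8641) = 573
Equilibrium: Y = 573 + 0.62Y + 336.34
0.38Y = 909.34, so Y = 909.34/0.38 = 2393

Y = 2393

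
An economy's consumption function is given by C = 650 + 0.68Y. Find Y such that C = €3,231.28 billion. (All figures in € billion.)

Y = 3796

650 + 0.68Y = 3231.28
0.68Y = 2581.28, so Y = 2581.28/0.68 = 3796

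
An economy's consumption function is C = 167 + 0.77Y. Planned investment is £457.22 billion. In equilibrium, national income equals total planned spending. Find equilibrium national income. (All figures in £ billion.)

Y = C + I = 167 + 0.77Y + 457.22
Y − 0.77Y = 624.22
0.23Y = 624.22, so Y = 624.22/0.23 = 2714

Y = 2714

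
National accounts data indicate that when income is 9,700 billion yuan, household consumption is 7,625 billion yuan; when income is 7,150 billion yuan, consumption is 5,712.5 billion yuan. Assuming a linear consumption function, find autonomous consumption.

MPC = ΔC/ΔY = (7625 − 5712.5)/(9700 − 7150) = 1912.5/2550 = 0.75
a = C − MPC·Y = 5712.5 − 0.75(7150) = 5712.5 − 5362.5 = 350

a = 350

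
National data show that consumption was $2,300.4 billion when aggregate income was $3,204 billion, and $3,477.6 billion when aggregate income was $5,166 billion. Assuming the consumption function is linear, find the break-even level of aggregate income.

MPC = (3477.6 − 2300.4)/(5166 − 3204) = 1177.2/1962 = 0.6
a = 2300.4 − 0.6(3204) = 2300.4 − 1922.4 = 378
Break-even: Y = a/(1−MPC) = 378/0.4 = 945

Y = 945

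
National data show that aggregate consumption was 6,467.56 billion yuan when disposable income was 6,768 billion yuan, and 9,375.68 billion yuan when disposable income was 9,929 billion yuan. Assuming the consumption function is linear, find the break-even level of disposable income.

Y = 3012.5

MPC = (9375.68 − 6467.56)/(9929 − 6768) = 2908.12/3161 = 0.92
a = 6467.56 − 0.92(6768) = 6467.56 − 6226.56 = 241
Break-even: Y = a/(1−MPC) = 241/0.08 = 3012.5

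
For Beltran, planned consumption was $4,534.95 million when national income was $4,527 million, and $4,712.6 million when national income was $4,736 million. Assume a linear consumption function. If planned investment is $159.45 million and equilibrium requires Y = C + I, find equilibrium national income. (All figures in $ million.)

MPC = (4712.6 − 4534.95)/(4736 − 4527) = 177.65/209 = 0.85
a = 4534.95 − 0.85(4527) = 687
Equilibrium: Y = 687 + 0.85Y + 159.45
0.15Y = 846.45, so Y = 846.45/0.15 = 5643

Y = 5643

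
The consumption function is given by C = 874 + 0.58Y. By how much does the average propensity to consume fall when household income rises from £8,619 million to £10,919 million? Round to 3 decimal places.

At Y = 8619: C = 874 + 0.58(8619) = 5873.02, APC = 5873.02/8619 = 0.6814
At Y = 10919: C = 7207.02, APC = 7207.02/10919 = 0.6600
Fall in APC = 0.6814 − 0.6600 = 0.0214 ≈ 0.021

ΔAPC = 0.021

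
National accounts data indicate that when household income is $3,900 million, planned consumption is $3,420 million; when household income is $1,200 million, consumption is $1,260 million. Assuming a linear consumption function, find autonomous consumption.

MPC = ΔC/ΔY = (3420 − 1260)/(3900 − 1200) = 2160/2700 = 0.8
a = C − MPC·Y = 1260 − 0.8(1200) = 1260 − 960 = 300

a = 300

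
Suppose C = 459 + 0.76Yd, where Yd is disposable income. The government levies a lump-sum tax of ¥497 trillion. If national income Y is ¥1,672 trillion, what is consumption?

Yd = Y − T = 1672 − 497 = 1175
C = 459 + 0.76(1175) = 459 + 893 = 1352

C = 1352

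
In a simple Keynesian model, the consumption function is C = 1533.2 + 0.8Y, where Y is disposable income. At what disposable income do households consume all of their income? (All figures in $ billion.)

Y = 7666

At break-even, C = Y: 1533.2 + 0.8Y = Y
0.2Y = 1533.2, so Y = 1533.2/0.2 = 7666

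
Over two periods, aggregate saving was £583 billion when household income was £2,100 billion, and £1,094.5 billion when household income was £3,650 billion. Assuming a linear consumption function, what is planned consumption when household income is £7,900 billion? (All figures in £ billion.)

MPS = ΔS/ΔY = (1094.5 − 583)/(3650 − 2100) = 511.5/1550 = 0.33
MPC = 1 − MPS = 0.67
Autonomous saving = 583 − 0.33(2100) = -110, so a = 110
C = 110 + 0.67(7900) = 110 + 5293 = 5403

C = 5403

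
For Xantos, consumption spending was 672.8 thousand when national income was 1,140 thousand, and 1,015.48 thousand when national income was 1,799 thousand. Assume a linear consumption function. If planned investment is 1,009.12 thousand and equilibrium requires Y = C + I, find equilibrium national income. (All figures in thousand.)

MPC = (1015.48 − 672.8)/(1799 − 1140) = 342.68/659 = 0.52
a = 672.8 − 0.52(1140) = 80
Equilibrium: Y = 80 + 0.52Y + 1009.12
0.48Y = 1089.12, so Y = 1089.12/0.48 = 2269

Y = 2269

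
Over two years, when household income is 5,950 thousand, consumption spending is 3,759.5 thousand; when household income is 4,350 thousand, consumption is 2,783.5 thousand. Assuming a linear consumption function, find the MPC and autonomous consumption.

MPC = 0.61; a = 130

MPC = ΔC/ΔY = (3759.5 − 2783.5)/(5950 − 4350) = 976/1600 = 0.61
a = C − MPC·Y = 2783.5 − 0.61(4350) = 2783.5 − 2653.5 = 130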